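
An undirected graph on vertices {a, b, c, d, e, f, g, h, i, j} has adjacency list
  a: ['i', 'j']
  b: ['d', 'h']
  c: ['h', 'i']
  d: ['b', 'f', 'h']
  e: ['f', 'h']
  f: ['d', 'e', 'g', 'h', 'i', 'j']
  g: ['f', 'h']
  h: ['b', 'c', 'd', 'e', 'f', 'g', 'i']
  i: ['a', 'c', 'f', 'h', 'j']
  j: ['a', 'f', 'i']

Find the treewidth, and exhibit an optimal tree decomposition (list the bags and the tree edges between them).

Every bag has size at most 3, so the width is 3 − 1 = 2 and tw(G) ≤ 2. For the lower bound, the 3 vertices {f, i, j} are pairwise adjacent, and any tree decomposition puts a clique entirely inside one bag — forcing width ≥ 2. Combining the bounds, tw(G) = 2.

Treewidth 2.
Bags: B1 = {f, g, h}  B2 = {d, f, h}  B3 = {f, h, i}  B4 = {e, f, h}  B5 = {f, i, j}  B6 = {b, d, h}  B7 = {c, h, i}  B8 = {a, i, j}
Tree: B1–B2, B1–B3, B1–B4, B3–B5, B2–B6, B3–B7, B5–B8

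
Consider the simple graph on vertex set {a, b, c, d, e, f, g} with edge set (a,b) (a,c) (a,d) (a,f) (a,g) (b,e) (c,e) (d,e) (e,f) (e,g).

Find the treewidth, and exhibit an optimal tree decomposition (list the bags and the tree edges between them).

Every bag has size at most 3, so the width is 3 − 1 = 2 and tw(G) ≤ 2. Since a–f–e–b–a is a cycle in G, G is not acyclic. Forests are exactly the graphs of treewidth ≤ 1, so tw(G) ≥ 2. Hence tw(G) = 2 exactly.

Treewidth 2.
Bags: B1 = {a, e, f}  B2 = {a, b, e}  B3 = {a, c, e}  B4 = {a, e, g}  B5 = {a, d, e}
Tree: B1–B2, B2–B3, B3–B4, B4–B5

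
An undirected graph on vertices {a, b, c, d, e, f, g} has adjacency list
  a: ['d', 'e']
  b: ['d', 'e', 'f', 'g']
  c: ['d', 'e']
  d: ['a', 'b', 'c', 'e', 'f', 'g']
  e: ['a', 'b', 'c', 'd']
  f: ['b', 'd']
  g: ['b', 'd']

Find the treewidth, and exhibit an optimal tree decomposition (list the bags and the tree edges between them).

Treewidth 2.
One such decomposition:
Bags: B1 = {c, d, e}  B2 = {a, d, e}  B3 = {b, d, e}  B4 = {b, d, g}  B5 = {b, d, f}
Tree: B1–B2, B1–B3, B3–B4, B4–B5

Each bag holds 3 vertices, so the decomposition has width 2, which upper-bounds the treewidth. Conversely, {c, d, e} is a clique of size 3, and the vertices of any clique must share a bag in every tree decomposition; so some bag has ≥ 3 vertices and tw(G) ≥ 2. The upper and lower bounds meet at 2, so that is the treewidth.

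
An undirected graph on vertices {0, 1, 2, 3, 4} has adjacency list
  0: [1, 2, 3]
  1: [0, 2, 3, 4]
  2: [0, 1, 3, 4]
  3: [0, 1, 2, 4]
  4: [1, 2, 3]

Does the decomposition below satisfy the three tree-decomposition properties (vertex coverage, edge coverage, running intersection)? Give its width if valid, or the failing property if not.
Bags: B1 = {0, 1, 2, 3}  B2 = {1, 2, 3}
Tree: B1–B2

No — vertex 4 appears in no bag.

A tree decomposition must satisfy three properties: every vertex lies in some bag; for every edge, both endpoints lie together in some bag; and for every vertex, the bags containing it form a connected subtree. Here vertex 4 appears in no bag, so the decomposition is invalid.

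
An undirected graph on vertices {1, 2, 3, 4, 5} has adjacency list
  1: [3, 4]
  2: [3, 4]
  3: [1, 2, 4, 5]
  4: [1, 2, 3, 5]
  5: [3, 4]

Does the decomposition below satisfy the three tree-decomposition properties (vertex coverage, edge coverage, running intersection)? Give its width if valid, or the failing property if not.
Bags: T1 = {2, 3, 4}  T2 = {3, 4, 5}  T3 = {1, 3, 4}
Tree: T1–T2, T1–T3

Every vertex of G appears in some bag (union = {1, 2, 3, 4, 5}); every edge is covered by a bag; and for each vertex v the set of bags containing v is connected in the bag tree. The decomposition is therefore valid. The largest bag has 3 vertices, so the width is 2.

Yes; width 2.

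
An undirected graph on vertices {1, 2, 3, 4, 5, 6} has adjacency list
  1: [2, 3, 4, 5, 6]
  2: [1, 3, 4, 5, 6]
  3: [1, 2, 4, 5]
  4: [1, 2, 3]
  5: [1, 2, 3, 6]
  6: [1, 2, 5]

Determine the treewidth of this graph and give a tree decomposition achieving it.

Treewidth 3.
Bags: B1 = {1, 2, 3, 5}  B2 = {1, 2, 5, 6}  B3 = {1, 2, 3, 4}
Tree: B1–B2, B1–B3

Each bag holds 4 vertices, so the decomposition has width 3, which upper-bounds the treewidth. Conversely, {1, 2, 3, 4} is a clique of size 4, and the vertices of any clique must share a bag in every tree decomposition; so some bag has ≥ 4 vertices and tw(G) ≥ 3. Combining the bounds, tw(G) = 3.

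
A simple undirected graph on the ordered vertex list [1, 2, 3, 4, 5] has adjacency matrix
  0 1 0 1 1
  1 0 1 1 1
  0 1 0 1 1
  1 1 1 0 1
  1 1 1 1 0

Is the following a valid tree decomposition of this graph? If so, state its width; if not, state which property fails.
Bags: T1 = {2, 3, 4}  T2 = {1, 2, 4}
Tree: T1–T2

A tree decomposition must satisfy three properties: every vertex lies in some bag; for every edge, both endpoints lie together in some bag; and for every vertex, the bags containing it form a connected subtree. Here vertex 5 appears in no bag, so the decomposition is invalid.

No — vertex 5 appears in no bag.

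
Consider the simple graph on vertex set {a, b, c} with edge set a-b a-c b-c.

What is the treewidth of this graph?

2

A width-2 tree decomposition is:
Bags: B1 = {a, b, c}
Tree: (single bag)
With just one bag of size 3, the width is 3 − 1 = 2, so tw(G) ≤ 2. On the other hand G contains the 3-clique {a, b, c}. A clique must lie in a single bag of any decomposition, so no decomposition can have width below 2. Combining the bounds, tw(G) = 2.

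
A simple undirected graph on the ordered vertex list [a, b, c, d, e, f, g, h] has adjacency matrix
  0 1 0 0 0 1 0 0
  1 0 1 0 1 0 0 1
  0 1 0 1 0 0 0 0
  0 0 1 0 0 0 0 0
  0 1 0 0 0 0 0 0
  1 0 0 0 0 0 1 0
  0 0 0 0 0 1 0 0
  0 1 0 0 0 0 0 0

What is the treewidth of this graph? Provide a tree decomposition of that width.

The largest bag has 2 vertices, giving width 1; this decomposition certifies tw(G) ≤ 1. Any graph with an edge has treewidth ≥ 1, and G has the edge c–b. Combining the bounds, tw(G) = 1.

Treewidth 1.
Bags: B1 = {b, c}  B2 = {a, b}  B3 = {a, f}  B4 = {c, d}  B5 = {b, h}  B6 = {f, g}  B7 = {b, e}
Tree: B1–B2, B2–B3, B1–B4, B2–B5, B3–B6, B1–B7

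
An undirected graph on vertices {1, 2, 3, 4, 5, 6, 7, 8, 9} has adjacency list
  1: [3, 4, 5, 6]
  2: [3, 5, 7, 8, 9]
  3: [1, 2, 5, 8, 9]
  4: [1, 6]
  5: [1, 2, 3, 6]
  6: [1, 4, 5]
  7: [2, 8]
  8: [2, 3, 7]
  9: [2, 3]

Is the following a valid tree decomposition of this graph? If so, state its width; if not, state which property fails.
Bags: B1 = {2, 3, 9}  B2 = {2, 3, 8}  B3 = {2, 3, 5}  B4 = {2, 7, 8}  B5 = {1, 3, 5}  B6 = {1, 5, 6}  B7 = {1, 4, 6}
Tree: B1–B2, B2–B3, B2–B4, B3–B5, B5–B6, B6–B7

Vertex coverage: the bags together contain {1, 2, 3, 4, 5, 6, 7, 8, 9}, the full vertex set. Edge coverage: each edge of G has both endpoints in at least one bag. Running intersection: for every vertex, the bags containing it form a connected subtree. All three properties hold, so this is a valid tree decomposition of width max|bag| − 1 = 2, and hence tw(G) ≤ 2.

Yes; width 2.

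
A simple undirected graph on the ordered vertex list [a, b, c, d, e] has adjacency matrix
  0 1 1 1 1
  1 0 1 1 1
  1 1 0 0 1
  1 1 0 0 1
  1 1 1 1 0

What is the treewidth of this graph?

3

A width-3 tree decomposition is:
Bags: B1 = {a, b, d, e}  B2 = {a, b, c, e}
Tree: B1–B2
The largest bag has 4 vertices, giving width 3; this decomposition certifies tw(G) ≤ 3. Conversely, {a, b, d, e} is a clique of size 4, and the vertices of any clique must share a bag in every tree decomposition; so some bag has ≥ 4 vertices and tw(G) ≥ 3. Hence tw(G) = 3 exactly.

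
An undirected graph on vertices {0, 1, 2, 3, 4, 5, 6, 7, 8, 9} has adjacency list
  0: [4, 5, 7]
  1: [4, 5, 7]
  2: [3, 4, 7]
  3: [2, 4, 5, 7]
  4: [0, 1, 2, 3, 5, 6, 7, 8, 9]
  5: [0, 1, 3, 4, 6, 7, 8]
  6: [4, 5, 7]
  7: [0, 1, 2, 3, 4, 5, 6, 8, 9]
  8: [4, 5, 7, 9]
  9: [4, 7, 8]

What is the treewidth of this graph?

A width-3 tree decomposition is:
Bags: B1 = {3, 4, 5, 7}  B2 = {1, 4, 5, 7}  B3 = {4, 5, 7, 8}  B4 = {0, 4, 5, 7}  B5 = {2, 3, 4, 7}  B6 = {4, 7, 8, 9}  B7 = {4, 5, 6, 7}
Tree: B1–B2, B2–B3, B2–B4, B1–B5, B3–B6, B2–B7
Every bag has size at most 4, so the width is 4 − 1 = 3 and tw(G) ≤ 3. On the other hand G contains the 4-clique {4, 7, 8, 9}. A clique must lie in a single bag of any decomposition, so no decomposition can have width below 3. The upper and lower bounds meet at 3, so that is the treewidth.

3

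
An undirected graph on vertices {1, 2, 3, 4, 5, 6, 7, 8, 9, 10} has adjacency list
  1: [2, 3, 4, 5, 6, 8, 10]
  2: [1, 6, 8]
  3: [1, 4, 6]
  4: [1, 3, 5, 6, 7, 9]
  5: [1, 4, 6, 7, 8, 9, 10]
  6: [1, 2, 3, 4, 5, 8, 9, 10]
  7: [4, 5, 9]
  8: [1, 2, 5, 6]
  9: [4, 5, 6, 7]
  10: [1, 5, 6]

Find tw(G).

A width-3 tree decomposition is:
Bags: B1 = {1, 3, 4, 6}  B2 = {1, 4, 5, 6}  B3 = {1, 5, 6, 8}  B4 = {1, 2, 6, 8}  B5 = {4, 5, 6, 9}  B6 = {4, 5, 7, 9}  B7 = {1, 5, 6, 10}
Tree: B1–B2, B2–B3, B3–B4, B2–B5, B5–B6, B2–B7
Each bag holds 4 vertices, so the decomposition has width 3, which upper-bounds the treewidth. On the other hand G contains the 4-clique {1, 2, 6, 8}. A clique must lie in a single bag of any decomposition, so no decomposition can have width below 3. The upper and lower bounds meet at 3, so that is the treewidth.

3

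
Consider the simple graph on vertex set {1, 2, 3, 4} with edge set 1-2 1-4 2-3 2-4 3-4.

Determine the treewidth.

A width-2 tree decomposition is:
Bags: B1 = {2, 3, 4}  B2 = {1, 2, 4}
Tree: B1–B2
The largest bag has 3 vertices, giving width 2; this decomposition certifies tw(G) ≤ 2. On the other hand G contains the 3-clique {1, 2, 4}. A clique must lie in a single bag of any decomposition, so no decomposition can have width below 2. Therefore the treewidth is 2.

2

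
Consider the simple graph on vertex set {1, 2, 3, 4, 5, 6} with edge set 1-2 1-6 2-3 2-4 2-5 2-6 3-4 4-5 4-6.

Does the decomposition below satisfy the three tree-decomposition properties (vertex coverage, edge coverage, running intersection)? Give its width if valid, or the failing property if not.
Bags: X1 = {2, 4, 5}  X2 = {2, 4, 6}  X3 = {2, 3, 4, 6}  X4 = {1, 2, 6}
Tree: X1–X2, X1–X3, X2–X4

A tree decomposition must satisfy three properties: every vertex lies in some bag; for every edge, both endpoints lie together in some bag; and for every vertex, the bags containing it form a connected subtree. Here bags containing vertex 6 are not connected in the tree, so the decomposition is invalid.

No — bags containing vertex 6 are not connected in the tree.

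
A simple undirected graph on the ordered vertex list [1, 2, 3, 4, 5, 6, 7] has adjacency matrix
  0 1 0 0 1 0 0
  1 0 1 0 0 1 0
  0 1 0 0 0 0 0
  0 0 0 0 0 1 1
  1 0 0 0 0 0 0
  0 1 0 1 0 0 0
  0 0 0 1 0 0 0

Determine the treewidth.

1

A width-1 tree decomposition is:
Bags: B1 = {4, 7}  B2 = {4, 6}  B3 = {2, 6}  B4 = {2, 3}  B5 = {1, 2}  B6 = {1, 5}
Tree: B1–B2, B2–B3, B3–B4, B3–B5, B5–B6
The largest bag has 2 vertices, giving width 1; this decomposition certifies tw(G) ≤ 1. G has an edge, so its treewidth is at least 1. The upper and lower bounds meet at 1, so that is the treewidth.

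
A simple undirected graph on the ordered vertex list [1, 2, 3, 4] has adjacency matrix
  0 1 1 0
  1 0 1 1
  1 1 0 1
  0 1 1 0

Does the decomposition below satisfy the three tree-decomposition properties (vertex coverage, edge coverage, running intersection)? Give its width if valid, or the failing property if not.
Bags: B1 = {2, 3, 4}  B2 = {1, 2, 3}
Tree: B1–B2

Yes; width 2.

Every vertex of G appears in some bag (union = {1, 2, 3, 4}); every edge is covered by a bag; and for each vertex v the set of bags containing v is connected in the bag tree. The decomposition is therefore valid. The largest bag has 3 vertices, so the width is 2.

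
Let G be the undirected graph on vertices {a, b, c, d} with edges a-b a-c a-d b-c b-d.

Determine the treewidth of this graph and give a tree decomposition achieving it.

The largest bag has 3 vertices, giving width 2; this decomposition certifies tw(G) ≤ 2. Conversely, {a, b, d} is a clique of size 3, and the vertices of any clique must share a bag in every tree decomposition; so some bag has ≥ 3 vertices and tw(G) ≥ 2. Hence tw(G) = 2 exactly.

Treewidth 2.
Bags: B1 = {a, b, c}  B2 = {a, b, d}
Tree: B1–B2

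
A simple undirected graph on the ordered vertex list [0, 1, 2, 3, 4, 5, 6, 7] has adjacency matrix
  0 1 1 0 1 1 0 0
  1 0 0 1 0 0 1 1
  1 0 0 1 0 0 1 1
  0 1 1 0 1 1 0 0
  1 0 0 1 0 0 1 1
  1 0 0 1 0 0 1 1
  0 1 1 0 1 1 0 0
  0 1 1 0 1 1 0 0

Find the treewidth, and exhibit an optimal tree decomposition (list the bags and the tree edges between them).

Treewidth 4.
One such decomposition:
Bags: B1 = {0, 3, 5, 6, 7}  B2 = {0, 2, 3, 6, 7}  B3 = {0, 1, 3, 6, 7}  B4 = {0, 3, 4, 6, 7}
Tree: B1–B2, B2–B3, B3–B4

Every bag has size at most 5, so the width is 5 − 1 = 4 and tw(G) ≤ 4. For the lower bound: the 5 vertex sets {5,7}, {0,2}, {1,6}, {3}, {4} are disjoint, each induces a connected subgraph, and every pair is joined by at least one edge of G. Contracting each set to a single vertex therefore yields K_{5} as a minor, and since treewidth is minor-monotone, tw(G) ≥ tw(K_{5}) = 4. Therefore the treewidth is 4.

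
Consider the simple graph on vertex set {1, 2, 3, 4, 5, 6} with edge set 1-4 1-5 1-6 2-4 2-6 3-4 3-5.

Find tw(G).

A width-2 tree decomposition is:
Bags: B1 = {2, 4, 6}  B2 = {1, 4, 6}  B3 = {1, 3, 4}  B4 = {1, 3, 5}
Tree: B1–B2, B2–B3, B3–B4
The largest bag has 3 vertices, giving width 2; this decomposition certifies tw(G) ≤ 2. The edges 2–6–1–4–2 form a cycle, so G is not a tree and its treewidth is at least 2. The upper and lower bounds meet at 2, so that is the treewidth.

2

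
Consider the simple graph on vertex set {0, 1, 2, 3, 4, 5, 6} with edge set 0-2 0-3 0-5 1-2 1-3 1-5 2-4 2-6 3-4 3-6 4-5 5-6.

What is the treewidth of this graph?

A width-3 tree decomposition is:
Bags: B1 = {2, 3, 5, 6}  B2 = {2, 3, 4, 5}  B3 = {0, 2, 3, 5}  B4 = {1, 2, 3, 5}
Tree: B1–B2, B2–B3, B3–B4
The largest bag has 4 vertices, giving width 3; this decomposition certifies tw(G) ≤ 3. For the lower bound: the 4 vertex sets {3,6}, {2,4}, {5}, {0} are disjoint, each induces a connected subgraph, and every pair is joined by at least one edge of G. Contracting each set to a single vertex therefore yields K_{4} as a minor, and since treewidth is minor-monotone, tw(G) ≥ tw(K_{4}) = 3. Therefore the treewidth is 3.

3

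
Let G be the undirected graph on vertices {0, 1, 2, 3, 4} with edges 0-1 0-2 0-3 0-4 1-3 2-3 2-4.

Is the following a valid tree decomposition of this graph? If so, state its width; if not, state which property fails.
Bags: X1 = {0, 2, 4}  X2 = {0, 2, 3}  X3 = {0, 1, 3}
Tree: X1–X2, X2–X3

Every vertex of G appears in some bag (union = {0, 1, 2, 3, 4}); every edge is covered by a bag; and for each vertex v the set of bags containing v is connected in the bag tree. The decomposition is therefore valid. The largest bag has 3 vertices, so the width is 2.

Yes; width 2.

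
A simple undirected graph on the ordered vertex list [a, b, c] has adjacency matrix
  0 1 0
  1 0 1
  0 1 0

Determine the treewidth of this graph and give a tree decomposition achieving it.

Treewidth 1.
One such decomposition:
Bags: B1 = {a, b}  B2 = {b, c}
Tree: B1–B2

The largest bag has 2 vertices, giving width 1; this decomposition certifies tw(G) ≤ 1. Any graph with an edge has treewidth ≥ 1, and G has the edge b–a. Hence tw(G) = 1 exactly.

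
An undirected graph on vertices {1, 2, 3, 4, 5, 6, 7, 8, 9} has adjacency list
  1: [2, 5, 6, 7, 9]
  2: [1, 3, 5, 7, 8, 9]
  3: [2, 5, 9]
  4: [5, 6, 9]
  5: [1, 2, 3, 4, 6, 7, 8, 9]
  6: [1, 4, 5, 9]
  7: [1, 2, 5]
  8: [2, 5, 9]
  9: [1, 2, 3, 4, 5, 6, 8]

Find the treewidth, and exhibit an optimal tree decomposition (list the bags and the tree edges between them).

Treewidth 3.
One such decomposition:
Bags: B1 = {4, 5, 6, 9}  B2 = {1, 5, 6, 9}  B3 = {1, 2, 5, 9}  B4 = {2, 5, 8, 9}  B5 = {1, 2, 5, 7}  B6 = {2, 3, 5, 9}
Tree: B1–B2, B2–B3, B3–B4, B3–B5, B4–B6

Each bag holds 4 vertices, so the decomposition has width 3, which upper-bounds the treewidth. Conversely, {2, 5, 8, 9} is a clique of size 4, and the vertices of any clique must share a bag in every tree decomposition; so some bag has ≥ 4 vertices and tw(G) ≥ 3. Combining the bounds, tw(G) = 3.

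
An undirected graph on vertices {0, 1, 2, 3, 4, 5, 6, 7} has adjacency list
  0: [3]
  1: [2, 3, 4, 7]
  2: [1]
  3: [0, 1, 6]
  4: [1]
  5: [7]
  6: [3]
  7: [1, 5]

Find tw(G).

A width-1 tree decomposition is:
Bags: B1 = {0, 3}  B2 = {3, 6}  B3 = {1, 3}  B4 = {1, 7}  B5 = {1, 4}  B6 = {1, 2}  B7 = {5, 7}
Tree: B1–B2, B2–B3, B3–B4, B3–B5, B4–B6, B4–B7
The largest bag has 2 vertices, giving width 1; this decomposition certifies tw(G) ≤ 1. G has an edge, so its treewidth is at least 1. Therefore the treewidth is 1.

1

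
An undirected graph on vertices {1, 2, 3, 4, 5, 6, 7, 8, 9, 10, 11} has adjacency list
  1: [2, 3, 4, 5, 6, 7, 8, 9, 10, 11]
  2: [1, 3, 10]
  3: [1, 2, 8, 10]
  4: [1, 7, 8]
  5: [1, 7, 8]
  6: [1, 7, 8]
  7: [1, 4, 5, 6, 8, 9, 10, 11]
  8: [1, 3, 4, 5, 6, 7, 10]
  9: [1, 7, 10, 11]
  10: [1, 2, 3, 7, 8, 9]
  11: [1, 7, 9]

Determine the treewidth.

A width-3 tree decomposition is:
Bags: B1 = {1, 7, 8, 10}  B2 = {1, 7, 9, 10}  B3 = {1, 6, 7, 8}  B4 = {1, 4, 7, 8}  B5 = {1, 7, 9, 11}  B6 = {1, 3, 8, 10}  B7 = {1, 2, 3, 10}  B8 = {1, 5, 7, 8}
Tree: B1–B2, B1–B3, B3–B4, B2–B5, B1–B6, B6–B7, B3–B8
Every bag has size at most 4, so the width is 4 − 1 = 3 and tw(G) ≤ 3. Conversely, {1, 2, 3, 10} is a clique of size 4, and the vertices of any clique must share a bag in every tree decomposition; so some bag has ≥ 4 vertices and tw(G) ≥ 3. Therefore the treewidth is 3.

3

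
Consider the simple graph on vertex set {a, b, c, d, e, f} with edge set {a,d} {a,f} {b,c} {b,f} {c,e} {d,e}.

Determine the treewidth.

2

A width-2 tree decomposition is:
Bags: B1 = {c, d, e}  B2 = {a, c, d}  B3 = {a, c, f}  B4 = {b, c, f}
Tree: B1–B2, B2–B3, B3–B4
The largest bag has 3 vertices, giving width 2; this decomposition certifies tw(G) ≤ 2. For the lower bound, G contains the cycle c–e–d–a–f–b–c, so G is not a forest; only forests have treewidth ≤ 1, hence tw(G) ≥ 2. Combining the bounds, tw(G) = 2.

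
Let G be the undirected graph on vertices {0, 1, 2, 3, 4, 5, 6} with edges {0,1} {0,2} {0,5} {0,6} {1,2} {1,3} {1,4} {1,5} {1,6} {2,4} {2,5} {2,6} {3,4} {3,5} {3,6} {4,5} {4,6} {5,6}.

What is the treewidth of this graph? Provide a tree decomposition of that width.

Treewidth 4.
Bags: B1 = {1, 2, 4, 5, 6}  B2 = {1, 3, 4, 5, 6}  B3 = {0, 1, 2, 5, 6}
Tree: B1–B2, B1–B3

Every bag has size at most 5, so the width is 5 − 1 = 4 and tw(G) ≤ 4. Conversely, {0, 1, 2, 5, 6} is a clique of size 5, and the vertices of any clique must share a bag in every tree decomposition; so some bag has ≥ 5 vertices and tw(G) ≥ 4. The upper and lower bounds meet at 4, so that is the treewidth.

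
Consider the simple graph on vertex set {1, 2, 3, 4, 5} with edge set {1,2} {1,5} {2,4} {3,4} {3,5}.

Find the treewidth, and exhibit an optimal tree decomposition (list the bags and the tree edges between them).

Each bag holds 3 vertices, so the decomposition has width 2, which upper-bounds the treewidth. Since 1–2–4–3–5–1 is a cycle in G, G is not acyclic. Forests are exactly the graphs of treewidth ≤ 1, so tw(G) ≥ 2. Therefore the treewidth is 2.

Treewidth 2.
One such decomposition:
Bags: B1 = {1, 2, 4}  B2 = {1, 3, 4}  B3 = {1, 3, 5}
Tree: B1–B2, B2–B3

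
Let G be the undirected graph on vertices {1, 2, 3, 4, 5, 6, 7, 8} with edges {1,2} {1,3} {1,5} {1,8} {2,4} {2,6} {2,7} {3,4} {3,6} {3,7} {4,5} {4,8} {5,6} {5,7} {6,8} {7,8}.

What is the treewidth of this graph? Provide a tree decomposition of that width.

Treewidth 4.
One such decomposition:
Bags: B1 = {1, 3, 4, 6, 7}  B2 = {1, 4, 5, 6, 7}  B3 = {1, 2, 4, 6, 7}  B4 = {1, 4, 6, 7, 8}
Tree: B1–B2, B2–B3, B3–B4

Every bag has size at most 5, so the width is 5 − 1 = 4 and tw(G) ≤ 4. For the lower bound: the 5 vertex sets {3,7}, {4,5}, {2,6}, {1}, {8} are disjoint, each induces a connected subgraph, and every pair is joined by at least one edge of G. Contracting each set to a single vertex therefore yields K_{5} as a minor, and since treewidth is minor-monotone, tw(G) ≥ tw(K_{5}) = 4. The upper and lower bounds meet at 4, so that is the treewidth.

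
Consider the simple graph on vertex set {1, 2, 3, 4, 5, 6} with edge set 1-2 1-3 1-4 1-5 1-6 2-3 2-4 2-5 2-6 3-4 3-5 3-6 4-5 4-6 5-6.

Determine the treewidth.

5

A width-5 tree decomposition is:
Bags: B1 = {1, 2, 3, 4, 5, 6}
Tree: (single bag)
With just one bag of size 6, the width is 6 − 1 = 5, so tw(G) ≤ 5. On the other hand G contains the 6-clique {1, 2, 3, 4, 5, 6}. A clique must lie in a single bag of any decomposition, so no decomposition can have width below 5. Hence tw(G) = 5 exactly.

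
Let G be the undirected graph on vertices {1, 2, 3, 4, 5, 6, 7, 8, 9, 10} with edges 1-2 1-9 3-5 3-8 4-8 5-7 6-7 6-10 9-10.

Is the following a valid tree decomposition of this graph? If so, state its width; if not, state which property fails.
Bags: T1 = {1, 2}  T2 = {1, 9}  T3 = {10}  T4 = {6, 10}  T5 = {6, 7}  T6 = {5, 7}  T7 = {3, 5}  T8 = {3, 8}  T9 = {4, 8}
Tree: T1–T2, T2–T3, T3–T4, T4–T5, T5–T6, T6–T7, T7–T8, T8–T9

No — edge (9,10) lies in no bag.

A tree decomposition must satisfy three properties: every vertex lies in some bag; for every edge, both endpoints lie together in some bag; and for every vertex, the bags containing it form a connected subtree. Here edge (9,10) lies in no bag, so the decomposition is invalid.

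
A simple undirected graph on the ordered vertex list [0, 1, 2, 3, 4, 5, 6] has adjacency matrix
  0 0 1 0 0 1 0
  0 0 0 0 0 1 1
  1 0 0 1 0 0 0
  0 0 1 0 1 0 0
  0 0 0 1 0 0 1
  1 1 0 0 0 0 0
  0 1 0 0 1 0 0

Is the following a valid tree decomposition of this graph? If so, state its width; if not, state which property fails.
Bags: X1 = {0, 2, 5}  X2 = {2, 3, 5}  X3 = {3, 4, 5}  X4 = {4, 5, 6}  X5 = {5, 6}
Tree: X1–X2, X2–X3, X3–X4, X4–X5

A tree decomposition must satisfy three properties: every vertex lies in some bag; for every edge, both endpoints lie together in some bag; and for every vertex, the bags containing it form a connected subtree. Here vertex 1 appears in no bag, so the decomposition is invalid.

No — vertex 1 appears in no bag.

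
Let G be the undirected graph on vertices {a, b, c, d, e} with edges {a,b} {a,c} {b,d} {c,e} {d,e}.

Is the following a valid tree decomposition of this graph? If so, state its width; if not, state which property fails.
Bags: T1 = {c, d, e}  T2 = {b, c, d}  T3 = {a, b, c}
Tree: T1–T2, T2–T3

Every vertex of G appears in some bag (union = {a, b, c, d, e}); every edge is covered by a bag; and for each vertex v the set of bags containing v is connected in the bag tree. The decomposition is therefore valid. The largest bag has 3 vertices, so the width is 2.

Yes; width 2.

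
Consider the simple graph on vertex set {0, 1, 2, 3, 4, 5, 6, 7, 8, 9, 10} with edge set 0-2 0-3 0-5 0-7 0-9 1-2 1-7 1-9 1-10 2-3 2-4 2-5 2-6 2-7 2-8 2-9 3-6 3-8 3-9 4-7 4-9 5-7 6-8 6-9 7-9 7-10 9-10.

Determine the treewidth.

3

A width-3 tree decomposition is:
Bags: B1 = {0, 2, 3, 9}  B2 = {0, 2, 7, 9}  B3 = {1, 2, 7, 9}  B4 = {2, 4, 7, 9}  B5 = {2, 3, 6, 9}  B6 = {2, 3, 6, 8}  B7 = {0, 2, 5, 7}  B8 = {1, 7, 9, 10}
Tree: B1–B2, B2–B3, B3–B4, B1–B5, B5–B6, B2–B7, B3–B8
The largest bag has 4 vertices, giving width 3; this decomposition certifies tw(G) ≤ 3. On the other hand G contains the 4-clique {2, 3, 6, 8}. A clique must lie in a single bag of any decomposition, so no decomposition can have width below 3. Combining the bounds, tw(G) = 3.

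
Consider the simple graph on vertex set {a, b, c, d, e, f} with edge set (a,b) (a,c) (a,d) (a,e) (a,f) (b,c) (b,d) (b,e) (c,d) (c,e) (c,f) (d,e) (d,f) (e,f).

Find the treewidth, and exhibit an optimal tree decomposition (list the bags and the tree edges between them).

Every bag has size at most 5, so the width is 5 − 1 = 4 and tw(G) ≤ 4. On the other hand G contains the 5-clique {a, c, d, e, f}. A clique must lie in a single bag of any decomposition, so no decomposition can have width below 4. The upper and lower bounds meet at 4, so that is the treewidth.

Treewidth 4.
Bags: B1 = {a, c, d, e, f}  B2 = {a, b, c, d, e}
Tree: B1–B2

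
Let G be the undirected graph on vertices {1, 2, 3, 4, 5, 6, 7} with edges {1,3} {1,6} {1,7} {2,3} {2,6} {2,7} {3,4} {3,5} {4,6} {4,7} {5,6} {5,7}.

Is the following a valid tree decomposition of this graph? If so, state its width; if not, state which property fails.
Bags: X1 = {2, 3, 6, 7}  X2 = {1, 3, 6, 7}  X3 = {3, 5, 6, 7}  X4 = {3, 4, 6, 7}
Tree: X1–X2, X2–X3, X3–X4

Vertex coverage: the bags together contain {1, 2, 3, 4, 5, 6, 7}, the full vertex set. Edge coverage: each edge of G has both endpoints in at least one bag. Running intersection: for every vertex, the bags containing it form a connected subtree. All three properties hold, so this is a valid tree decomposition of width max|bag| − 1 = 3, and hence tw(G) ≤ 3.

Yes; width 3.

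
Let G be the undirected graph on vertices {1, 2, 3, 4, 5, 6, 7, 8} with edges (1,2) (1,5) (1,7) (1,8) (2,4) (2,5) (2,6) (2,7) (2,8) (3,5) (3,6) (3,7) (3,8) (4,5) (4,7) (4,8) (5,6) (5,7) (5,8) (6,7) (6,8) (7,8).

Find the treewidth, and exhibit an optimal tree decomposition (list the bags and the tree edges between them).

Treewidth 4.
Bags: B1 = {2, 5, 6, 7, 8}  B2 = {2, 4, 5, 7, 8}  B3 = {1, 2, 5, 7, 8}  B4 = {3, 5, 6, 7, 8}
Tree: B1–B2, B1–B3, B1–B4

Each bag holds 5 vertices, so the decomposition has width 4, which upper-bounds the treewidth. On the other hand G contains the 5-clique {1, 2, 5, 7, 8}. A clique must lie in a single bag of any decomposition, so no decomposition can have width below 4. Therefore the treewidth is 4.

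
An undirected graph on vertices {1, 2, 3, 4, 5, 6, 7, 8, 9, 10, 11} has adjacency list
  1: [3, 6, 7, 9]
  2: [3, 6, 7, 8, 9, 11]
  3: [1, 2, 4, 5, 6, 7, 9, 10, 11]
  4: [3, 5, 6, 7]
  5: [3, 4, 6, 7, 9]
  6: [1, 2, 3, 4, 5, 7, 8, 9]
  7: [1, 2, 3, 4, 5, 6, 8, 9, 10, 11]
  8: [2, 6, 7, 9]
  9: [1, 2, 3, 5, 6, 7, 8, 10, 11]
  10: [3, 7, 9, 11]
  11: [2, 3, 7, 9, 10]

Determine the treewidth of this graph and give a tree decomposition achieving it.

Treewidth 4.
One such decomposition:
Bags: B1 = {2, 3, 7, 9, 11}  B2 = {2, 3, 6, 7, 9}  B3 = {2, 6, 7, 8, 9}  B4 = {1, 3, 6, 7, 9}  B5 = {3, 5, 6, 7, 9}  B6 = {3, 4, 5, 6, 7}  B7 = {3, 7, 9, 10, 11}
Tree: B1–B2, B2–B3, B2–B4, B4–B5, B5–B6, B1–B7

Every bag has size at most 5, so the width is 5 − 1 = 4 and tw(G) ≤ 4. For the lower bound, the 5 vertices {2, 6, 7, 8, 9} are pairwise adjacent, and any tree decomposition puts a clique entirely inside one bag — forcing width ≥ 4. Hence tw(G) = 4 exactly.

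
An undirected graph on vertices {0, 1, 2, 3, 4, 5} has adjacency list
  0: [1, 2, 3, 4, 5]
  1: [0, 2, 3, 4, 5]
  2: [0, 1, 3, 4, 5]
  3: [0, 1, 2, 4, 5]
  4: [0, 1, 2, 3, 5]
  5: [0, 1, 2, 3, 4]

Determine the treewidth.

A width-5 tree decomposition is:
Bags: B1 = {0, 1, 2, 3, 4, 5}
Tree: (single bag)
With just one bag of size 6, the width is 6 − 1 = 5, so tw(G) ≤ 5. For the lower bound, the 6 vertices {0, 1, 2, 3, 4, 5} are pairwise adjacent, and any tree decomposition puts a clique entirely inside one bag — forcing width ≥ 5. Hence tw(G) = 5 exactly.

5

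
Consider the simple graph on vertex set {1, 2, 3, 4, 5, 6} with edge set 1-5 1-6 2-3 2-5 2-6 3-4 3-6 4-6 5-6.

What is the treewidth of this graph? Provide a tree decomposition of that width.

Treewidth 2.
Bags: B1 = {2, 3, 6}  B2 = {2, 5, 6}  B3 = {3, 4, 6}  B4 = {1, 5, 6}
Tree: B1–B2, B1–B3, B2–B4

The largest bag has 3 vertices, giving width 2; this decomposition certifies tw(G) ≤ 2. On the other hand G contains the 3-clique {1, 5, 6}. A clique must lie in a single bag of any decomposition, so no decomposition can have width below 2. Hence tw(G) = 2 exactly.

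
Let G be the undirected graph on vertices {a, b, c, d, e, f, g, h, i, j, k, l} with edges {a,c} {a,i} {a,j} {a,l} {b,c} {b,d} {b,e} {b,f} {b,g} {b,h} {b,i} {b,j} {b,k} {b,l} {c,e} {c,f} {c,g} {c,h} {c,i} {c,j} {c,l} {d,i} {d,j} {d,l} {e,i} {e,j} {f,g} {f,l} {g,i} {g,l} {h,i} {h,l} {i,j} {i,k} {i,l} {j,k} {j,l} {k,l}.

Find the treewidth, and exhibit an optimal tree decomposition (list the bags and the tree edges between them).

Every bag has size at most 5, so the width is 5 − 1 = 4 and tw(G) ≤ 4. On the other hand G contains the 5-clique {a, c, i, j, l}. A clique must lie in a single bag of any decomposition, so no decomposition can have width below 4. The upper and lower bounds meet at 4, so that is the treewidth.

Treewidth 4.
One such decomposition:
Bags: B1 = {b, c, g, i, l}  B2 = {b, c, i, j, l}  B3 = {b, c, h, i, l}  B4 = {b, i, j, k, l}  B5 = {b, c, f, g, l}  B6 = {b, c, e, i, j}  B7 = {a, c, i, j, l}  B8 = {b, d, i, j, l}
Tree: B1–B2, B2–B3, B2–B4, B1–B5, B2–B6, B2–B7, B2–B8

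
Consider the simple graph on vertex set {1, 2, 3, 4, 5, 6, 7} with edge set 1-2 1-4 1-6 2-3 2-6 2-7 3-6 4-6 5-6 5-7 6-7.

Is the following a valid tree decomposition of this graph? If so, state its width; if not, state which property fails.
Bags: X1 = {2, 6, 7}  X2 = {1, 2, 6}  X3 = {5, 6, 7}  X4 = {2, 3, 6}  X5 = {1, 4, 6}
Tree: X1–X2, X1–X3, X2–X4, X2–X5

Yes; width 2.

Vertex coverage: the bags together contain {1, 2, 3, 4, 5, 6, 7}, the full vertex set. Edge coverage: each edge of G has both endpoints in at least one bag. Running intersection: for every vertex, the bags containing it form a connected subtree. All three properties hold, so this is a valid tree decomposition of width max|bag| − 1 = 2, and hence tw(G) ≤ 2.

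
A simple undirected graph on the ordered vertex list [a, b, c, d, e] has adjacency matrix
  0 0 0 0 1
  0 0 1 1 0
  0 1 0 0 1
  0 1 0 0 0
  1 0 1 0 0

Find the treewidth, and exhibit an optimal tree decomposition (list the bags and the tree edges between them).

Treewidth 1.
One optimal decomposition is:
Bags: B1 = {b, d}  B2 = {b, c}  B3 = {c, e}  B4 = {a, e}
Tree: B1–B2, B2–B3, B3–B4

Each bag holds 2 vertices, so the decomposition has width 1, which upper-bounds the treewidth. Any graph with an edge has treewidth ≥ 1, and G has the edge d–b. Hence tw(G) = 1 exactly.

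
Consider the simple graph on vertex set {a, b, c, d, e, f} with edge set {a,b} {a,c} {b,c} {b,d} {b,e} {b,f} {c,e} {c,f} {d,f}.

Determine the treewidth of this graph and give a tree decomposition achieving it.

Each bag holds 3 vertices, so the decomposition has width 2, which upper-bounds the treewidth. On the other hand G contains the 3-clique {b, d, f}. A clique must lie in a single bag of any decomposition, so no decomposition can have width below 2. Therefore the treewidth is 2.

Treewidth 2.
One optimal decomposition is:
Bags: B1 = {b, c, e}  B2 = {b, c, f}  B3 = {a, b, c}  B4 = {b, d, f}
Tree: B1–B2, B1–B3, B2–B4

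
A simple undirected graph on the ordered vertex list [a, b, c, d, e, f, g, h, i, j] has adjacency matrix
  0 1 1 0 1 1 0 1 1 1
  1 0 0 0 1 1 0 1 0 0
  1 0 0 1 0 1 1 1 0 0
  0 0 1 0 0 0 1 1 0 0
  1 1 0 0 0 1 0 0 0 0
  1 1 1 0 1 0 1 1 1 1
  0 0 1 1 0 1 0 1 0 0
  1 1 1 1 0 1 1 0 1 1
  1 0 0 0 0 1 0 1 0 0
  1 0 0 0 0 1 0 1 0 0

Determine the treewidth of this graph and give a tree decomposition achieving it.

Treewidth 3.
Bags: B1 = {a, c, f, h}  B2 = {a, f, h, j}  B3 = {c, f, g, h}  B4 = {a, b, f, h}  B5 = {c, d, g, h}  B6 = {a, f, h, i}  B7 = {a, b, e, f}
Tree: B1–B2, B1–B3, B2–B4, B3–B5, B1–B6, B4–B7

Every bag has size at most 4, so the width is 4 − 1 = 3 and tw(G) ≤ 3. On the other hand G contains the 4-clique {c, d, g, h}. A clique must lie in a single bag of any decomposition, so no decomposition can have width below 3. Combining the bounds, tw(G) = 3.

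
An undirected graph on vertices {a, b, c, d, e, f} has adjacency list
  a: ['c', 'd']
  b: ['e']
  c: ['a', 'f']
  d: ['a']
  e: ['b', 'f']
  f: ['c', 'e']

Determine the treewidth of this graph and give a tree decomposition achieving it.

Treewidth 1.
One such decomposition:
Bags: B1 = {a, d}  B2 = {a, c}  B3 = {c, f}  B4 = {e, f}  B5 = {b, e}
Tree: B1–B2, B2–B3, B3–B4, B4–B5

Each bag holds 2 vertices, so the decomposition has width 1, which upper-bounds the treewidth. G has an edge, so its treewidth is at least 1. Hence tw(G) = 1 exactly.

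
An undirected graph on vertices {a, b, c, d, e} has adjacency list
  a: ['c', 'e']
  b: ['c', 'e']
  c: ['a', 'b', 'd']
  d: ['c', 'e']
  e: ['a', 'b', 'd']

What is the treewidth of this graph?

A width-2 tree decomposition is:
Bags: B1 = {b, c, e}  B2 = {c, d, e}  B3 = {a, c, e}
Tree: B1–B2, B2–B3
Every bag has size at most 3, so the width is 3 − 1 = 2 and tw(G) ≤ 2. For the lower bound, G contains the cycle e–b–c–d–e, so G is not a forest; only forests have treewidth ≤ 1, hence tw(G) ≥ 2. The upper and lower bounds meet at 2, so that is the treewidth.

2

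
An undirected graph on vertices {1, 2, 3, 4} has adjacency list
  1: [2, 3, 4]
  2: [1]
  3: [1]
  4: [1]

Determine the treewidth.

A width-1 tree decomposition is:
Bags: B1 = {1, 2}  B2 = {1, 4}  B3 = {1, 3}
Tree: B1–B2, B1–B3
The largest bag has 2 vertices, giving width 1; this decomposition certifies tw(G) ≤ 1. Since G has at least one edge (e.g. 1–2), it is not an edgeless graph, so tw(G) ≥ 1. Therefore the treewidth is 1.

1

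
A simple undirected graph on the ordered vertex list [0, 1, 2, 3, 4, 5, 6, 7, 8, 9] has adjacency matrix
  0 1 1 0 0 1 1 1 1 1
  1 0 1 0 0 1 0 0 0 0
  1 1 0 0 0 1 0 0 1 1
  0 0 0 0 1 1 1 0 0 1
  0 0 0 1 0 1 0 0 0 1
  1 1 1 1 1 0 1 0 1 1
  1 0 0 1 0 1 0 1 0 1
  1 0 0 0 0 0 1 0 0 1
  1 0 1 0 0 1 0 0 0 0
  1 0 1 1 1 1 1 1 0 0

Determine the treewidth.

3

A width-3 tree decomposition is:
Bags: B1 = {0, 2, 5, 9}  B2 = {0, 2, 5, 8}  B3 = {0, 5, 6, 9}  B4 = {0, 6, 7, 9}  B5 = {3, 5, 6, 9}  B6 = {3, 4, 5, 9}  B7 = {0, 1, 2, 5}
Tree: B1–B2, B1–B3, B3–B4, B3–B5, B5–B6, B1–B7
Each bag holds 4 vertices, so the decomposition has width 3, which upper-bounds the treewidth. On the other hand G contains the 4-clique {0, 2, 5, 8}. A clique must lie in a single bag of any decomposition, so no decomposition can have width below 3. The upper and lower bounds meet at 3, so that is the treewidth.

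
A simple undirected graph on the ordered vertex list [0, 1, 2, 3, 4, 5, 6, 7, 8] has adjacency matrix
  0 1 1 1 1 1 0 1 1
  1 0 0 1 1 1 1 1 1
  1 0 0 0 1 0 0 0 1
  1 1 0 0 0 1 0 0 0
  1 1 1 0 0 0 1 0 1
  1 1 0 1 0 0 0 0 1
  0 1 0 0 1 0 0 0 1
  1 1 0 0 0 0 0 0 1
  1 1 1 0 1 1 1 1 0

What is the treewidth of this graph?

A width-3 tree decomposition is:
Bags: B1 = {0, 1, 7, 8}  B2 = {0, 1, 4, 8}  B3 = {0, 2, 4, 8}  B4 = {0, 1, 5, 8}  B5 = {1, 4, 6, 8}  B6 = {0, 1, 3, 5}
Tree: B1–B2, B2–B3, B1–B4, B2–B5, B4–B6
Every bag has size at most 4, so the width is 4 − 1 = 3 and tw(G) ≤ 3. Conversely, {0, 1, 4, 8} is a clique of size 4, and the vertices of any clique must share a bag in every tree decomposition; so some bag has ≥ 4 vertices and tw(G) ≥ 3. Hence tw(G) = 3 exactly.

3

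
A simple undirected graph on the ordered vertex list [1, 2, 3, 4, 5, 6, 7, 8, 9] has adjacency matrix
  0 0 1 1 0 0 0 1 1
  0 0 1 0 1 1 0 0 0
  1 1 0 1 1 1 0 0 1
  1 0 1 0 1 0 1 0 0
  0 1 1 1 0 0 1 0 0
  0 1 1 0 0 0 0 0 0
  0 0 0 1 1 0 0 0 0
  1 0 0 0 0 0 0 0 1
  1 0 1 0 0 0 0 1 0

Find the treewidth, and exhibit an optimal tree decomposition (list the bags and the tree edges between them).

Each bag holds 3 vertices, so the decomposition has width 2, which upper-bounds the treewidth. For the lower bound, the 3 vertices {1, 8, 9} are pairwise adjacent, and any tree decomposition puts a clique entirely inside one bag — forcing width ≥ 2. Therefore the treewidth is 2.

Treewidth 2.
One such decomposition:
Bags: B1 = {2, 3, 5}  B2 = {2, 3, 6}  B3 = {3, 4, 5}  B4 = {4, 5, 7}  B5 = {1, 3, 4}  B6 = {1, 3, 9}  B7 = {1, 8, 9}
Tree: B1–B2, B1–B3, B3–B4, B3–B5, B5–B6, B6–B7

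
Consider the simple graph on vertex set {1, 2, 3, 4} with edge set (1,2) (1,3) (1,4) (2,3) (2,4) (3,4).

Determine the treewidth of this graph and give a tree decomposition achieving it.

With just one bag of size 4, the width is 4 − 1 = 3, so tw(G) ≤ 3. On the other hand G contains the 4-clique {1, 2, 3, 4}. A clique must lie in a single bag of any decomposition, so no decomposition can have width below 3. Therefore the treewidth is 3.

Treewidth 3.
One such decomposition:
Bags: B1 = {1, 2, 3, 4}
Tree: (single bag)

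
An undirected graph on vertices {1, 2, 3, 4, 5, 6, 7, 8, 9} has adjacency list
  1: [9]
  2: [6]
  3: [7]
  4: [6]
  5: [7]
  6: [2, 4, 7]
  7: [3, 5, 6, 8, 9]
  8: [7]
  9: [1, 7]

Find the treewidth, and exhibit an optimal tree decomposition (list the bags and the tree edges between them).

The largest bag has 2 vertices, giving width 1; this decomposition certifies tw(G) ≤ 1. Any graph with an edge has treewidth ≥ 1, and G has the edge 7–6. Combining the bounds, tw(G) = 1.

Treewidth 1.
One such decomposition:
Bags: B1 = {6, 7}  B2 = {7, 9}  B3 = {7, 8}  B4 = {5, 7}  B5 = {4, 6}  B6 = {1, 9}  B7 = {3, 7}  B8 = {2, 6}
Tree: B1–B2, B1–B3, B3–B4, B1–B5, B2–B6, B4–B7, B5–B8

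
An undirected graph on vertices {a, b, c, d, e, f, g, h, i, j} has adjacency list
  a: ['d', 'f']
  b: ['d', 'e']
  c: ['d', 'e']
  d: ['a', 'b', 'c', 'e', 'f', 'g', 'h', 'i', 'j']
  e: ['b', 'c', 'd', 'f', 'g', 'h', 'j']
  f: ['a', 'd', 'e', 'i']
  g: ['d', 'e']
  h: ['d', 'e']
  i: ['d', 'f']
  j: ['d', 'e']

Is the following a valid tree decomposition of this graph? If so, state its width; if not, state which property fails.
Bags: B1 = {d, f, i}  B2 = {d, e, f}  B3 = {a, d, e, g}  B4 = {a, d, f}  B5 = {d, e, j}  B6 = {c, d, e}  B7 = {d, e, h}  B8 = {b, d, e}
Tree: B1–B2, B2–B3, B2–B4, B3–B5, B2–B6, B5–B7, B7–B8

No — bags containing vertex a are not connected in the tree.

A tree decomposition must satisfy three properties: every vertex lies in some bag; for every edge, both endpoints lie together in some bag; and for every vertex, the bags containing it form a connected subtree. Here bags containing vertex a are not connected in the tree, so the decomposition is invalid.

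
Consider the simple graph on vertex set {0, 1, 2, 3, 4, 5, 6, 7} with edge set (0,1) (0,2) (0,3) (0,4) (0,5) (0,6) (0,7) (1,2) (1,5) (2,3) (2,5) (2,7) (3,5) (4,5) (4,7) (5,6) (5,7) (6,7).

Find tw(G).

3

A width-3 tree decomposition is:
Bags: B1 = {0, 1, 2, 5}  B2 = {0, 2, 5, 7}  B3 = {0, 2, 3, 5}  B4 = {0, 4, 5, 7}  B5 = {0, 5, 6, 7}
Tree: B1–B2, B2–B3, B2–B4, B4–B5
The largest bag has 4 vertices, giving width 3; this decomposition certifies tw(G) ≤ 3. Conversely, {0, 1, 2, 5} is a clique of size 4, and the vertices of any clique must share a bag in every tree decomposition; so some bag has ≥ 4 vertices and tw(G) ≥ 3. Hence tw(G) = 3 exactly.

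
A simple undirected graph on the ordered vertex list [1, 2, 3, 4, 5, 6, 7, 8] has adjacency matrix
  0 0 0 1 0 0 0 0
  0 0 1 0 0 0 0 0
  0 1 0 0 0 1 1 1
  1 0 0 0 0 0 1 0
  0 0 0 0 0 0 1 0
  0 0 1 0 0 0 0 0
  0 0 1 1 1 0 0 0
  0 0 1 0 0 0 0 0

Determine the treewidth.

1

A width-1 tree decomposition is:
Bags: B1 = {5, 7}  B2 = {4, 7}  B3 = {3, 7}  B4 = {1, 4}  B5 = {3, 8}  B6 = {2, 3}  B7 = {3, 6}
Tree: B1–B2, B1–B3, B2–B4, B3–B5, B5–B6, B6–B7
The largest bag has 2 vertices, giving width 1; this decomposition certifies tw(G) ≤ 1. Any graph with an edge has treewidth ≥ 1, and G has the edge 7–5. The upper and lower bounds meet at 1, so that is the treewidth.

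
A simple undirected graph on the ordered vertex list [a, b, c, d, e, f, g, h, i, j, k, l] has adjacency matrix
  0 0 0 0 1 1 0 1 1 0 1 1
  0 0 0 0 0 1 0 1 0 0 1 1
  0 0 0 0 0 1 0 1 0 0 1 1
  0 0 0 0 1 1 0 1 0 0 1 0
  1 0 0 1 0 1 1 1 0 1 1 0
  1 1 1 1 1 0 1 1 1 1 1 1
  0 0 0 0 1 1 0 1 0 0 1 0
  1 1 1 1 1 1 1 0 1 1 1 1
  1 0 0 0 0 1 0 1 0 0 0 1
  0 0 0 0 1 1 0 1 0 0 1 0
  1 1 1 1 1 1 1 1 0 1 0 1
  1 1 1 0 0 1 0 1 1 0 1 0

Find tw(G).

4

A width-4 tree decomposition is:
Bags: B1 = {a, f, h, k, l}  B2 = {a, f, h, i, l}  B3 = {a, e, f, h, k}  B4 = {e, f, g, h, k}  B5 = {c, f, h, k, l}  B6 = {b, f, h, k, l}  B7 = {e, f, h, j, k}  B8 = {d, e, f, h, k}
Tree: B1–B2, B1–B3, B3–B4, B1–B5, B5–B6, B4–B7, B4–B8
Every bag has size at most 5, so the width is 5 − 1 = 4 and tw(G) ≤ 4. On the other hand G contains the 5-clique {d, e, f, h, k}. A clique must lie in a single bag of any decomposition, so no decomposition can have width below 4. The upper and lower bounds meet at 4, so that is the treewidth.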